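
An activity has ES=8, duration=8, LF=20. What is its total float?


EF = ES + duration = 8 + 8 = 16
LS = LF - duration = 20 - 8 = 12
Total Float = LF - EF = 20 - 16
(or LS - ES = 12 - 8)
= 4


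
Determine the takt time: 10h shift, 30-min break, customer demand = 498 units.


Available = 10×60 - 30 = 570 min
Takt time = 570 / 498
= 1.14 min/unit


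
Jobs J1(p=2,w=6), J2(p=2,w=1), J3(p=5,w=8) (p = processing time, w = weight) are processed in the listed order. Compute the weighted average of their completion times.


Completion times:
  J1: C=2, w×C=6×2=12
  J2: C=4, w×C=1×4=4
  J3: C=9, w×C=8×9=72
Sum w×C = 88
Sum w = 15
Weighted avg = 88/15
= 5.87


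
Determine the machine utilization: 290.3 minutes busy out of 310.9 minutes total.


Utilization = busy / total × 100
= 290.3 / 310.9 × 100
= 93.4%


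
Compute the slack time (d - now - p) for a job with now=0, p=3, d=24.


Slack = due - current_time - processing
= 24 - 0 - 3
= 21


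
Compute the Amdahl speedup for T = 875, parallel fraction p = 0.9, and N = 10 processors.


Amdahl's law: T_p = T × ((1-p) + p/N)
= 875 × ((1-0.9) + 0.9/10)
= 875 × (0.10 + 0.0900)
= 875 × 0.1900
= 166.25
Speedup = 875/166.25
= 5.26×


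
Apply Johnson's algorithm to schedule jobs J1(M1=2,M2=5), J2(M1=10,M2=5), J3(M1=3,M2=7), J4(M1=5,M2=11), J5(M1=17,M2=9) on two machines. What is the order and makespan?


Johnson's rule:
Group 1 (M1≤M2, sort by M1): ['J1', 'J3', 'J4']
Group 2 (M1>M2, sort desc M2): ['J5', 'J2']
Sequence: J1 → J3 → J4 → J5 → J2
Makespan calculation:
  J1: M1 done=2, M2 done=7
  J3: M1 done=5, M2 done=14
  J4: M1 done=10, M2 done=25
  J5: M1 done=27, M2 done=36
  J2: M1 done=37, M2 done=42
= Sequence: J1 → J3 → J4 → J5 → J2, Makespan: 42


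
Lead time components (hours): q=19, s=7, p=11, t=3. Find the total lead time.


Lead time = queue + setup + processing + transit
= 19 + 7 + 11 + 3
= 40 hours


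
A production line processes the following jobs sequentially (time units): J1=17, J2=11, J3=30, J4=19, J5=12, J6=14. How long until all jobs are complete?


Sequential makespan: sum all processing times
= 17 + 11 + 30 + 19 + 12 + 14
= 103 time units


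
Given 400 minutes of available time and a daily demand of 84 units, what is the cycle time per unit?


Cycle time = available time / demand
= 400 / 84
= 4.76 min/unit


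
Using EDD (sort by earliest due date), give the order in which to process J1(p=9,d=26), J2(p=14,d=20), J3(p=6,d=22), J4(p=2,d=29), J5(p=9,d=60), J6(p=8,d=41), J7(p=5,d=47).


EDD: sort by earliest due date
  J2: d=20, p=14
  J3: d=22, p=6
  J1: d=26, p=9
  J4: d=29, p=2
  J6: d=41, p=8
  J7: d=47, p=5
  J5: d=60, p=9
Order: J2 → J3 → J1 → J4 → J6 → J7 → J5


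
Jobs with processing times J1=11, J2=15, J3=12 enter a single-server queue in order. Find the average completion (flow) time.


Completion times:
  J1: completes at 11
  J2: completes at 26
  J3: completes at 38
Sum = 75
Average = 75/3
= 25.00


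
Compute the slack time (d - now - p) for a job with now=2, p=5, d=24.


Slack = due - current_time - processing
= 24 - 2 - 5
= 17


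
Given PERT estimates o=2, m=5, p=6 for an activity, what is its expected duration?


te = (o + 4m + p) / 6
= (2 + 4×5 + 6) / 6
= (2 + 20 + 6) / 6
= 28 / 6
= 4.67


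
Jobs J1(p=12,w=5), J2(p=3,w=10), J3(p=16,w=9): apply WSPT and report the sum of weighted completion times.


WSPT order (by p/w): J2 → J3 → J1
  J2: C=3, w·C=10×3=30
  J3: C=19, w·C=9×19=171
  J1: C=31, w·C=5×31=155
Σ w·C = 356
= 356


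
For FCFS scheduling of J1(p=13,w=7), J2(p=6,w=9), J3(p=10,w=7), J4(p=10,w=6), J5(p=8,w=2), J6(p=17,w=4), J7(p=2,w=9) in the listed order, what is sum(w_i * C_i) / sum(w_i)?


Completion times:
  J1: C=13, w×C=7×13=91
  J2: C=19, w×C=9×19=171
  J3: C=29, w×C=7×29=203
  J4: C=39, w×C=6×39=234
  J5: C=47, w×C=2×47=94
  J6: C=64, w×C=4×64=256
  J7: C=66, w×C=9×66=594
Sum w×C = 1643
Sum w = 44
Weighted avg = 1643/44
= 37.34


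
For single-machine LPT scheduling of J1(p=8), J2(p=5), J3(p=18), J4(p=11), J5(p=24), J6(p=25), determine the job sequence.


LPT: sort by longest processing time first
  J6: p=25
  J5: p=24
  J3: p=18
  J4: p=11
  J1: p=8
  J2: p=5
Order: J6 → J5 → J3 → J4 → J1 → J2


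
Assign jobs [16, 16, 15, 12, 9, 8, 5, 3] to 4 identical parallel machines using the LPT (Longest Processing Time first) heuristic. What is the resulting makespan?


Jobs (LPT sorted): [16, 16, 15, 12, 9, 8, 5, 3]
Machines: 4
  J=16 → Machine 1 (load: 0+16=16)
  J=16 → Machine 2 (load: 0+16=16)
  J=15 → Machine 3 (load: 0+15=15)
  J=12 → Machine 4 (load: 0+12=12)
  J=9 → Machine 4 (load: 12+9=21)
  J=8 → Machine 3 (load: 15+8=23)
  J=5 → Machine 1 (load: 16+5=21)
  J=3 → Machine 2 (load: 16+3=19)
Machine loads: [21, 19, 23, 21]
Makespan = max = 23 time units


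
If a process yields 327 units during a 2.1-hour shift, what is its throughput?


Throughput = units / time
= 327 / 2.1
= 155.7 units/hour


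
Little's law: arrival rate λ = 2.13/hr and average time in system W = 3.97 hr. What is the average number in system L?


Little's law: L = λ × W
= 2.13 × 3.97
= 8.46


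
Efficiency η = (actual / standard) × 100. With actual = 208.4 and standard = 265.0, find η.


Efficiency = (actual / standard) × 100
= (208.4 / 265.0) × 100
= 78.6%


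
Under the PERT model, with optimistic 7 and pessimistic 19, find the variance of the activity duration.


σ² = ((p - o) / 6)² = (p - o)² / 36
= (19 - 7)² / 36
= 12² / 36
= 144 / 36
= 4.0000


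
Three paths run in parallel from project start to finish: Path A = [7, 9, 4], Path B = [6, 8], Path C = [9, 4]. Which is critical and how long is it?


Path A: 7 + 9 + 4 = 20
Path B: 6 + 8 = 14
Path C: 9 + 4 = 13
Critical path = longest = max(20, 14, 13)
= 20 (Path A)


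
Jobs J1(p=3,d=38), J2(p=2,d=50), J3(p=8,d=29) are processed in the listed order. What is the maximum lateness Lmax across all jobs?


Lateness per job (L = C - d):
  J1: C=3, d=38, L=-35
  J2: C=5, d=50, L=-45
  J3: C=13, d=29, L=-16
Lmax = max(-35, -45, -16)
= -16


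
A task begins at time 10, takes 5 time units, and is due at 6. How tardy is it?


Completion = start + processing = 10 + 5 = 15
Tardiness = max(0, C - d) = max(0, 15 - 6)
= max(0, 9)
= 9


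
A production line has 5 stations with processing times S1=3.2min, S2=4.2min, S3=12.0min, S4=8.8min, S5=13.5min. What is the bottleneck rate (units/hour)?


Bottleneck = longest station time
Station times: [3.2, 4.2, 12.0, 8.8, 13.5]
Max = 13.5 min
Rate = 60 / 13.5
= 4.44 units/hour (bottleneck: 13.5min)


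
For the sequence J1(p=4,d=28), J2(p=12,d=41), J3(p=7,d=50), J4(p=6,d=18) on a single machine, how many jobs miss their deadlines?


Completion vs due date:
  J1: C=4, d=28 → on time
  J2: C=16, d=41 → on time
  J3: C=23, d=50 → on time
  J4: C=29, d=18 → TARDY
Tardy jobs: J4
Count = 1


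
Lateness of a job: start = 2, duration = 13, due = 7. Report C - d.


Completion = 2 + 13 = 15
Lateness = C - d = 15 - 7
= 8


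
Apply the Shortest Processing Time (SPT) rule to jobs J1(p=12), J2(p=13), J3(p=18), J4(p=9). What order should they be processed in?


SPT: sort by shortest processing time
  J4: p=9
  J1: p=12
  J2: p=13
  J3: p=18
Order: J4 → J1 → J2 → J3


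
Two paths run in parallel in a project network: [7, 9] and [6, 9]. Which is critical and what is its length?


Path A: 7 + 9 = 16
Path B: 6 + 9 = 15
Critical path = longest = max(16, 15)
= 16 (Path A)


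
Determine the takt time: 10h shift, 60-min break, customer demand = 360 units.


Available = 10×60 - 60 = 540 min
Takt time = 540 / 360
= 1.50 min/unit


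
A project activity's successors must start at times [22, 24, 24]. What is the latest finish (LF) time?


LF = min of all successor start times
Successors start at: [22, 24, 24]
LF = min(22, 24, 24)
= 22


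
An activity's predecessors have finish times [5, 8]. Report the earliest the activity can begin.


ES = max of all predecessor completion times
Predecessors: [5, 8]
ES = max(5, 8)
= 8


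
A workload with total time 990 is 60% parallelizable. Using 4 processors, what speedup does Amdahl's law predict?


Amdahl's law: T_p = T × ((1-p) + p/N)
= 990 × ((1-0.6) + 0.6/4)
= 990 × (0.40 + 0.1500)
= 990 × 0.5500
= 544.50
Speedup = 990/544.50
= 1.82×


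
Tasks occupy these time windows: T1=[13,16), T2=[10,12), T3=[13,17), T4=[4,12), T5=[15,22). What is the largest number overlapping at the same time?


Check each time point for overlaps:
  t=15: 3 tasks active (T1, T3, T5)
Max concurrent = 3


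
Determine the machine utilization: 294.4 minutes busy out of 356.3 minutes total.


Utilization = busy / total × 100
= 294.4 / 356.3 × 100
= 82.6%


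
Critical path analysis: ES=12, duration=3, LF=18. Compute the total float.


EF = ES + duration = 12 + 3 = 15
LS = LF - duration = 18 - 3 = 15
Total Float = LF - EF = 18 - 15
(or LS - ES = 15 - 12)
= 3


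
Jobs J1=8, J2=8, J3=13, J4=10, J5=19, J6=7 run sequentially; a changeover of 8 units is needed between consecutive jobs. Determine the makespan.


Makespan = Σ processing + (n-1) × setup
= (8 + 8 + 13 + 10 + 19 + 7) + (6-1)×8
= 65 + 40
= 105 time units


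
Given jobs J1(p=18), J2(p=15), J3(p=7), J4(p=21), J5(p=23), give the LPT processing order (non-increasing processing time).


LPT: sort by longest processing time first
  J5: p=23
  J4: p=21
  J1: p=18
  J2: p=15
  J3: p=7
Order: J5 → J4 → J1 → J2 → J3


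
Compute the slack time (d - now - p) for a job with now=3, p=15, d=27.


Slack = due - current_time - processing
= 27 - 3 - 15
= 9


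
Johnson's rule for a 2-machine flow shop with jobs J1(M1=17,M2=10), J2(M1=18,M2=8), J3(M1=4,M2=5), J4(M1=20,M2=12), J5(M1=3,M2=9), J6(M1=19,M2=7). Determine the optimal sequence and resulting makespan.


Johnson's rule:
Group 1 (M1≤M2, sort by M1): ['J5', 'J3']
Group 2 (M1>M2, sort desc M2): ['J4', 'J1', 'J2', 'J6']
Sequence: J5 → J3 → J4 → J1 → J2 → J6
Makespan calculation:
  J5: M1 done=3, M2 done=12
  J3: M1 done=7, M2 done=17
  J4: M1 done=27, M2 done=39
  J1: M1 done=44, M2 done=54
  J2: M1 done=62, M2 done=70
  J6: M1 done=81, M2 done=88
= Sequence: J5 → J3 → J4 → J1 → J2 → J6, Makespan: 88


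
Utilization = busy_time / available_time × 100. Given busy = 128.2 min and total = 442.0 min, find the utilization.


Utilization = busy / total × 100
= 128.2 / 442.0 × 100
= 29.0%


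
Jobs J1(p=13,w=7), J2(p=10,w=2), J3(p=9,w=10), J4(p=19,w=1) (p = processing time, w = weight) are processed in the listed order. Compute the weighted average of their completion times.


Completion times:
  J1: C=13, w×C=7×13=91
  J2: C=23, w×C=2×23=46
  J3: C=32, w×C=10×32=320
  J4: C=51, w×C=1×51=51
Sum w×C = 508
Sum w = 20
Weighted avg = 508/20
= 25.40


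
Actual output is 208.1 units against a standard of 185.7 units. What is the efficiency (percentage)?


Efficiency = (actual / standard) × 100
= (208.1 / 185.7) × 100
= 112.1%


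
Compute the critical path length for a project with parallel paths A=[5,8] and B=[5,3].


Path A: 5 + 8 = 13
Path B: 5 + 3 = 8
Critical path = longest = max(13, 8)
= 13 (Path A)


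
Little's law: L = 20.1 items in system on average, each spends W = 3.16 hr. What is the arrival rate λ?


Little's law: L = λW → λ = L / W
= 20.1 / 3.16
= 6.36 per hour


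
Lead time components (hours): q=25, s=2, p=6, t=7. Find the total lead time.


Lead time = queue + setup + processing + transit
= 25 + 2 + 6 + 7
= 40 hours


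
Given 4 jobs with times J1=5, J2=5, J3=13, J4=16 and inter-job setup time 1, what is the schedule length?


Makespan = Σ processing + (n-1) × setup
= (5 + 5 + 13 + 16) + (4-1)×1
= 39 + 3
= 42 time units


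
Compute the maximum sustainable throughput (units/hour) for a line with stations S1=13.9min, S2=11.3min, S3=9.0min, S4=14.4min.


Bottleneck = longest station time
Station times: [13.9, 11.3, 9.0, 14.4]
Max = 14.4 min
Rate = 60 / 14.4
= 4.17 units/hour (bottleneck: 14.4min)


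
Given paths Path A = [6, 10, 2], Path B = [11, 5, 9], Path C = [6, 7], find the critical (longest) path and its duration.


Path A: 6 + 10 + 2 = 18
Path B: 11 + 5 + 9 = 25
Path C: 6 + 7 = 13
Critical path = longest = max(18, 25, 13)
= 25 (Path B)


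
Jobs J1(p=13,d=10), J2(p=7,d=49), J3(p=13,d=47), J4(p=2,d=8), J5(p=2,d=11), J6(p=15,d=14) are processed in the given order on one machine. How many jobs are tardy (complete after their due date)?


Completion vs due date:
  J1: C=13, d=10 → TARDY
  J2: C=20, d=49 → on time
  J3: C=33, d=47 → on time
  J4: C=35, d=8 → TARDY
  J5: C=37, d=11 → TARDY
  J6: C=52, d=14 → TARDY
Tardy jobs: J1, J4, J5, J6
Count = 4


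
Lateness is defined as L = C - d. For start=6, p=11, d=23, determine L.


Completion = 6 + 11 = 17
Lateness = C - d = 17 - 23
= -6


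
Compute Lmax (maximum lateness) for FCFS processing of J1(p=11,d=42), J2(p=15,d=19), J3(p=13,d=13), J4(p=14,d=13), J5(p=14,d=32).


Lateness per job (L = C - d):
  J1: C=11, d=42, L=-31
  J2: C=26, d=19, L=7
  J3: C=39, d=13, L=26
  J4: C=53, d=13, L=40
  J5: C=67, d=32, L=35
Lmax = max(-31, 7, 26, 40, 35)
= 40


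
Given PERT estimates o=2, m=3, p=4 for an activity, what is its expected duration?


te = (o + 4m + p) / 6
= (2 + 4×3 + 4) / 6
= (2 + 12 + 4) / 6
= 18 / 6
= 3.00


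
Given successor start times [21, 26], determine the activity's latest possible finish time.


LF = min of all successor start times
Successors start at: [21, 26]
LF = min(21, 26)
= 21


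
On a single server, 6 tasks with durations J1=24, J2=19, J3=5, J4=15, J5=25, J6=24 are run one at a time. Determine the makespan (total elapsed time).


Sequential makespan: sum all processing times
= 24 + 19 + 5 + 15 + 25 + 24
= 112 time units


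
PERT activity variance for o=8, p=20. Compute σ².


σ² = ((p - o) / 6)² = (p - o)² / 36
= (20 - 8)² / 36
= 12² / 36
= 144 / 36
= 4.0000


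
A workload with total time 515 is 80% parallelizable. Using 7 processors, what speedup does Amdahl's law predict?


Amdahl's law: T_p = T × ((1-p) + p/N)
= 515 × ((1-0.8) + 0.8/7)
= 515 × (0.20 + 0.1143)
= 515 × 0.3143
= 161.86
Speedup = 515/161.86
= 3.18×


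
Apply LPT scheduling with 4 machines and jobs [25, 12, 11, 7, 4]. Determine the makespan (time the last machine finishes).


Jobs (LPT sorted): [25, 12, 11, 7, 4]
Machines: 4
  J=25 → Machine 1 (load: 0+25=25)
  J=12 → Machine 2 (load: 0+12=12)
  J=11 → Machine 3 (load: 0+11=11)
  J=7 → Machine 4 (load: 0+7=7)
  J=4 → Machine 4 (load: 7+4=11)
Machine loads: [25, 12, 11, 11]
Makespan = max = 25 time units


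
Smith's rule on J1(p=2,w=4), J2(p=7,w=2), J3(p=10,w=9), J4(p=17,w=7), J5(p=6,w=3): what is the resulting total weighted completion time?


WSPT order (by p/w): J1 → J3 → J5 → J4 → J2
  J1: C=2, w·C=4×2=8
  J3: C=12, w·C=9×12=108
  J5: C=18, w·C=3×18=54
  J4: C=35, w·C=7×35=245
  J2: C=42, w·C=2×42=84
Σ w·C = 499
= 499


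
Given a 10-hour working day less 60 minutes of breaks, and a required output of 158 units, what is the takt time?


Available = 10×60 - 60 = 540 min
Takt time = 540 / 158
= 3.42 min/unit


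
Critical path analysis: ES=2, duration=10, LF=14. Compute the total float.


EF = ES + duration = 2 + 10 = 12
LS = LF - duration = 14 - 10 = 4
Total Float = LF - EF = 14 - 12
(or LS - ES = 4 - 2)
= 2


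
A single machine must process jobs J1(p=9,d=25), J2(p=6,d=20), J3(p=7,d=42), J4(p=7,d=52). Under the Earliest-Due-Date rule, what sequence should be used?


EDD: sort by earliest due date
  J2: d=20, p=6
  J1: d=25, p=9
  J3: d=42, p=7
  J4: d=52, p=7
Order: J2 → J1 → J3 → J4


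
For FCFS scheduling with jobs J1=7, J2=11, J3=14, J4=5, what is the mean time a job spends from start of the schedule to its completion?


Completion times:
  J1: completes at 7
  J2: completes at 18
  J3: completes at 32
  J4: completes at 37
Sum = 94
Average = 94/4
= 23.50


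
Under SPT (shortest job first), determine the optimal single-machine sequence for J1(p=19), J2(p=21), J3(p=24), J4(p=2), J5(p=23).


SPT: sort by shortest processing time
  J4: p=2
  J1: p=19
  J2: p=21
  J5: p=23
  J3: p=24
Order: J4 → J1 → J2 → J5 → J3


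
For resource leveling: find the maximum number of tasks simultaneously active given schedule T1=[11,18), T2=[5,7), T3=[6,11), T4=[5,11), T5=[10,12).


Check each time point for overlaps:
  t=6: 3 tasks active (T2, T3, T4)
Max concurrent = 3


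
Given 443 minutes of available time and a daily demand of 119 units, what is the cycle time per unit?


Cycle time = available time / demand
= 443 / 119
= 3.72 min/unit


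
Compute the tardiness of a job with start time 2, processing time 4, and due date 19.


Completion = start + processing = 2 + 4 = 6
Tardiness = max(0, C - d) = max(0, 6 - 19)
= max(0, -13)
= 0


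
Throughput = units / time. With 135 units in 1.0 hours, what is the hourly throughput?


Throughput = units / time
= 135 / 1.0
= 135.0 units/hour


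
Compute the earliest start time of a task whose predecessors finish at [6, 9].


ES = max of all predecessor completion times
Predecessors: [6, 9]
ES = max(6, 9)
= 9


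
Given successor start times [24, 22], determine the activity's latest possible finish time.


LF = min of all successor start times
Successors start at: [24, 22]
LF = min(24, 22)
= 22


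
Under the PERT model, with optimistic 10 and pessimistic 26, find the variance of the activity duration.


σ² = ((p - o) / 6)² = (p - o)² / 36
= (26 - 10)² / 36
= 16² / 36
= 256 / 36
= 7.1111


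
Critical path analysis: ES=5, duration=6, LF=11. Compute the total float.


EF = ES + duration = 5 + 6 = 11
LS = LF - duration = 11 - 6 = 5
Total Float = LF - EF = 11 - 11
(or LS - ES = 5 - 5)
= 0


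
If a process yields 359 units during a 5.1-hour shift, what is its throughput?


Throughput = units / time
= 359 / 5.1
= 70.4 units/hour


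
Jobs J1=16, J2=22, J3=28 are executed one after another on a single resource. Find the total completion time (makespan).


Sequential makespan: sum all processing times
= 16 + 22 + 28
= 66 time units


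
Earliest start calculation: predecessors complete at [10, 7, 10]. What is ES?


ES = max of all predecessor completion times
Predecessors: [10, 7, 10]
ES = max(10, 7, 10)
= 10


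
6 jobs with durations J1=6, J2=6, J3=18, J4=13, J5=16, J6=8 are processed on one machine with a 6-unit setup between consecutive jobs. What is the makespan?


Makespan = Σ processing + (n-1) × setup
= (6 + 6 + 18 + 13 + 16 + 8) + (6-1)×6
= 67 + 30
= 97 time units


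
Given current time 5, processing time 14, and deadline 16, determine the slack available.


Slack = due - current_time - processing
= 16 - 5 - 14
= -3


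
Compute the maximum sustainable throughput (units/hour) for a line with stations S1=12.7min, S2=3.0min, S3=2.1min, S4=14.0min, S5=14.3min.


Bottleneck = longest station time
Station times: [12.7, 3.0, 2.1, 14.0, 14.3]
Max = 14.3 min
Rate = 60 / 14.3
= 4.20 units/hour (bottleneck: 14.3min)


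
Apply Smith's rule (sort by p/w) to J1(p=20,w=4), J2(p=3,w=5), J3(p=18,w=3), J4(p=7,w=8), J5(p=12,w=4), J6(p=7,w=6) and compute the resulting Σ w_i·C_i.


WSPT order (by p/w): J2 → J4 → J6 → J5 → J1 → J3
  J2: C=3, w·C=5×3=15
  J4: C=10, w·C=8×10=80
  J6: C=17, w·C=6×17=102
  J5: C=29, w·C=4×29=116
  J1: C=49, w·C=4×49=196
  J3: C=67, w·C=3×67=201
Σ w·C = 710
= 710


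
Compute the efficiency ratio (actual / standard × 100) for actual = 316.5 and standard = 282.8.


Efficiency = (actual / standard) × 100
= (316.5 / 282.8) × 100
= 111.9%


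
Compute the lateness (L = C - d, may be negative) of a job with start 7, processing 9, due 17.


Completion = 7 + 9 = 16
Lateness = C - d = 16 - 17
= -1


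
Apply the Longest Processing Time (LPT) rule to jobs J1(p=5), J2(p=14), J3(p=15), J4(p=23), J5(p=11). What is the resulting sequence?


LPT: sort by longest processing time first
  J4: p=23
  J3: p=15
  J2: p=14
  J5: p=11
  J1: p=5
Order: J4 → J3 → J2 → J5 → J1


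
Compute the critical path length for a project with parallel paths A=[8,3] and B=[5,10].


Path A: 8 + 3 = 11
Path B: 5 + 10 = 15
Critical path = longest = max(11, 15)
= 15 (Path B)


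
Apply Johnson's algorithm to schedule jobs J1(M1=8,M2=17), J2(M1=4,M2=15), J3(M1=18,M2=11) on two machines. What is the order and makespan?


Johnson's rule:
Group 1 (M1≤M2, sort by M1): ['J2', 'J1']
Group 2 (M1>M2, sort desc M2): ['J3']
Sequence: J2 → J1 → J3
Makespan calculation:
  J2: M1 done=4, M2 done=19
  J1: M1 done=12, M2 done=36
  J3: M1 done=30, M2 done=47
= Sequence: J2 → J1 → J3, Makespan: 47


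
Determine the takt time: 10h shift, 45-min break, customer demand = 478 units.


Available = 10×60 - 45 = 555 min
Takt time = 555 / 478
= 1.16 min/unit


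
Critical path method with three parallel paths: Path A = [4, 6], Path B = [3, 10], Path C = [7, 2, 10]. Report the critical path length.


Path A: 4 + 6 = 10
Path B: 3 + 10 = 13
Path C: 7 + 2 + 10 = 19
Critical path = longest = max(10, 13, 19)
= 19 (Path C)


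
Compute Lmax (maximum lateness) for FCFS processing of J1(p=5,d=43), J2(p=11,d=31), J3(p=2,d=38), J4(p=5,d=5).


Lateness per job (L = C - d):
  J1: C=5, d=43, L=-38
  J2: C=16, d=31, L=-15
  J3: C=18, d=38, L=-20
  J4: C=23, d=5, L=18
Lmax = max(-38, -15, -20, 18)
= 18


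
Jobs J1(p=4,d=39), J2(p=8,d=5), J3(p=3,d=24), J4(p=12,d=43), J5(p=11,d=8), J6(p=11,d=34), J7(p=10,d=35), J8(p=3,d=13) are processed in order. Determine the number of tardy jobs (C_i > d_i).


Completion vs due date:
  J1: C=4, d=39 → on time
  J2: C=12, d=5 → TARDY
  J3: C=15, d=24 → on time
  J4: C=27, d=43 → on time
  J5: C=38, d=8 → TARDY
  J6: C=49, d=34 → TARDY
  J7: C=59, d=35 → TARDY
  J8: C=62, d=13 → TARDY
Tardy jobs: J2, J5, J6, J7, J8
Count = 5


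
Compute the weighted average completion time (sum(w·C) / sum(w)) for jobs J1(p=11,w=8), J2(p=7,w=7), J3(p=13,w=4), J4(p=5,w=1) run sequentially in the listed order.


Completion times:
  J1: C=11, w×C=8×11=88
  J2: C=18, w×C=7×18=126
  J3: C=31, w×C=4×31=124
  J4: C=36, w×C=1×36=36
Sum w×C = 374
Sum w = 20
Weighted avg = 374/20
= 18.70


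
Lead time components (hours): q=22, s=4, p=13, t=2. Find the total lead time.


Lead time = queue + setup + processing + transit
= 22 + 4 + 13 + 2
= 41 hours


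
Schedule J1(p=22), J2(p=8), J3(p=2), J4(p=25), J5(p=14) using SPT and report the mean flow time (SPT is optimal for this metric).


SPT order: J3 → J2 → J5 → J1 → J4
Completion times:
  J3: C=2
  J2: C=10
  J5: C=24
  J1: C=46
  J4: C=71
Sum = 153, n = 5
Mean flow = 153/5
= 30.60


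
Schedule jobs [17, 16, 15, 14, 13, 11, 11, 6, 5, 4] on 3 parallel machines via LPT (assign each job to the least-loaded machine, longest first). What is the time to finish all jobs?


Jobs (LPT sorted): [17, 16, 15, 14, 13, 11, 11, 6, 5, 4]
Machines: 3
  J=17 → Machine 1 (load: 0+17=17)
  J=16 → Machine 2 (load: 0+16=16)
  J=15 → Machine 3 (load: 0+15=15)
  J=14 → Machine 3 (load: 15+14=29)
  J=13 → Machine 2 (load: 16+13=29)
  J=11 → Machine 1 (load: 17+11=28)
  J=11 → Machine 1 (load: 28+11=39)
  J=6 → Machine 2 (load: 29+6=35)
  J=5 → Machine 3 (load: 29+5=34)
  J=4 → Machine 3 (load: 34+4=38)
Machine loads: [39, 35, 38]
Makespan = max = 39 time units


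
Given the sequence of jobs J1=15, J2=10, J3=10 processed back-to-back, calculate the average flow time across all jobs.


Completion times:
  J1: completes at 15
  J2: completes at 25
  J3: completes at 35
Sum = 75
Average = 75/3
= 25.00


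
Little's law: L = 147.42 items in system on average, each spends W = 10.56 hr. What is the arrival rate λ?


Little's law: L = λW → λ = L / W
= 147.42 / 10.56
= 13.96 per hour


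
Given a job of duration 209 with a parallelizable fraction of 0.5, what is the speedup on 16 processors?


Amdahl's law: T_p = T × ((1-p) + p/N)
= 209 × ((1-0.5) + 0.5/16)
= 209 × (0.50 + 0.0312)
= 209 × 0.5312
= 111.03
Speedup = 209/111.03
= 1.88×


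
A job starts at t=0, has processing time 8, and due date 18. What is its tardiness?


Completion = start + processing = 0 + 8 = 8
Tardiness = max(0, C - d) = max(0, 8 - 18)
= max(0, -10)
= 0


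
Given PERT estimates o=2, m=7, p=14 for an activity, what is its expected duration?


te = (o + 4m + p) / 6
= (2 + 4×7 + 14) / 6
= (2 + 28 + 14) / 6
= 44 / 6
= 7.33


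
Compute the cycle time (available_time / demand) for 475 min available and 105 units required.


Cycle time = available time / demand
= 475 / 105
= 4.52 min/unit


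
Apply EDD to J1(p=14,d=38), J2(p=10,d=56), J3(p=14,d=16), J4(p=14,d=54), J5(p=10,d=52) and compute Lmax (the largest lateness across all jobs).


EDD order: J3 → J1 → J5 → J4 → J2
Completion and lateness:
  J3: C=14, d=16, L=14-16=-2
  J1: C=28, d=38, L=28-38=-10
  J5: C=38, d=52, L=38-52=-14
  J4: C=52, d=54, L=52-54=-2
  J2: C=62, d=56, L=62-56=6
Lmax = max(-2, -10, -14, -2, 6)
= 6


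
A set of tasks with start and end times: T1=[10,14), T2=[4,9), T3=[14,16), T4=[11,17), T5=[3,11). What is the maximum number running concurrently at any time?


Check each time point for overlaps:
  t=4: 2 tasks active (T2, T5)
Max concurrent = 2


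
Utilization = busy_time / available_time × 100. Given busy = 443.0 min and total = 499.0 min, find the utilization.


Utilization = busy / total × 100
= 443.0 / 499.0 × 100
= 88.8%


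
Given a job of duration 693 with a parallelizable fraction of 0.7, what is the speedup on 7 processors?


Amdahl's law: T_p = T × ((1-p) + p/N)
= 693 × ((1-0.7) + 0.7/7)
= 693 × (0.30 + 0.1000)
= 693 × 0.4000
= 277.20
Speedup = 693/277.20
= 2.50×


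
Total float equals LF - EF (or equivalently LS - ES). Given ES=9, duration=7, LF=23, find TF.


EF = ES + duration = 9 + 7 = 16
LS = LF - duration = 23 - 7 = 16
Total Float = LF - EF = 23 - 16
(or LS - ES = 16 - 9)
= 7


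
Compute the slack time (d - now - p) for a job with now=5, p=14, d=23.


Slack = due - current_time - processing
= 23 - 5 - 14
= 4


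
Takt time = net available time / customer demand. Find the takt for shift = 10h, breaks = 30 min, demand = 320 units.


Available = 10×60 - 30 = 570 min
Takt time = 570 / 320
= 1.78 min/unit


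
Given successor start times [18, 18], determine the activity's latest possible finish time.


LF = min of all successor start times
Successors start at: [18, 18]
LF = min(18, 18)
= 18


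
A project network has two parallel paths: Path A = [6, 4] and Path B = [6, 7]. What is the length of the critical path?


Path A: 6 + 4 = 10
Path B: 6 + 7 = 13
Critical path = longest = max(10, 13)
= 13 (Path B)


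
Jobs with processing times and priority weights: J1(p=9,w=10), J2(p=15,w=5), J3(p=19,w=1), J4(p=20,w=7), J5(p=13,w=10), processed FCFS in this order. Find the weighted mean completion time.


Completion times:
  J1: C=9, w×C=10×9=90
  J2: C=24, w×C=5×24=120
  J3: C=43, w×C=1×43=43
  J4: C=63, w×C=7×63=441
  J5: C=76, w×C=10×76=760
Sum w×C = 1454
Sum w = 33
Weighted avg = 1454/33
= 44.06


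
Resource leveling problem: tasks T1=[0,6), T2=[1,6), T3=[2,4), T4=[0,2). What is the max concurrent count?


Check each time point for overlaps:
  t=1: 3 tasks active (T1, T2, T4)
Max concurrent = 3


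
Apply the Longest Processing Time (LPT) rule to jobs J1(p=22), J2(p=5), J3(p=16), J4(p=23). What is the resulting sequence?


LPT: sort by longest processing time first
  J4: p=23
  J1: p=22
  J3: p=16
  J2: p=5
Order: J4 → J1 → J3 → J2


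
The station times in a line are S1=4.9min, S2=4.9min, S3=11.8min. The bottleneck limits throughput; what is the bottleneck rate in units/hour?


Bottleneck = longest station time
Station times: [4.9, 4.9, 11.8]
Max = 11.8 min
Rate = 60 / 11.8
= 5.08 units/hour (bottleneck: 11.8min)


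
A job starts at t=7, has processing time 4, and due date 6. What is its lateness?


Completion = 7 + 4 = 11
Lateness = C - d = 11 - 6
= 5


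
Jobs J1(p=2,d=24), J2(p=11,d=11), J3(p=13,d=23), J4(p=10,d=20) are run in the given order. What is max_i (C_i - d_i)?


Lateness per job (L = C - d):
  J1: C=2, d=24, L=-22
  J2: C=13, d=11, L=2
  J3: C=26, d=23, L=3
  J4: C=36, d=20, L=16
Lmax = max(-22, 2, 3, 16)
= 16


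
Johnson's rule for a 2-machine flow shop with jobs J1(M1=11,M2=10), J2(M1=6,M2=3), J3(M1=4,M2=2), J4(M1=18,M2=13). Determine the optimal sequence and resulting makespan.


Johnson's rule:
Group 1 (M1≤M2, sort by M1): []
Group 2 (M1>M2, sort desc M2): ['J4', 'J1', 'J2', 'J3']
Sequence: J4 → J1 → J2 → J3
Makespan calculation:
  J4: M1 done=18, M2 done=31
  J1: M1 done=29, M2 done=41
  J2: M1 done=35, M2 done=44
  J3: M1 done=39, M2 done=46
= Sequence: J4 → J1 → J2 → J3, Makespan: 46


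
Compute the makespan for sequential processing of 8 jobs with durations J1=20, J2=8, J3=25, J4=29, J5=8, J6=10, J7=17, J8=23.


Sequential makespan: sum all processing times
= 20 + 8 + 25 + 29 + 8 + 10 + 17 + 23
= 140 time units


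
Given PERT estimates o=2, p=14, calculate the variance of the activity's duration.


σ² = ((p - o) / 6)² = (p - o)² / 36
= (14 - 2)² / 36
= 12² / 36
= 144 / 36
= 4.0000


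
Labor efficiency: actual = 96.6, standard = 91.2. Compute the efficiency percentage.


Efficiency = (actual / standard) × 100
= (96.6 / 91.2) × 100
= 105.9%


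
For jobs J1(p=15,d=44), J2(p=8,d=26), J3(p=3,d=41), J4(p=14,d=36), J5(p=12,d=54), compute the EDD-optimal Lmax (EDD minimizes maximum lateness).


EDD order: J2 → J4 → J3 → J1 → J5
Completion and lateness:
  J2: C=8, d=26, L=8-26=-18
  J4: C=22, d=36, L=22-36=-14
  J3: C=25, d=41, L=25-41=-16
  J1: C=40, d=44, L=40-44=-4
  J5: C=52, d=54, L=52-54=-2
Lmax = max(-18, -14, -16, -4, -2)
= -2


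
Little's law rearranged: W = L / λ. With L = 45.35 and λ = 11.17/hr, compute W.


Little's law: L = λW → W = L / λ
= 45.35 / 11.17
= 4.06 hours


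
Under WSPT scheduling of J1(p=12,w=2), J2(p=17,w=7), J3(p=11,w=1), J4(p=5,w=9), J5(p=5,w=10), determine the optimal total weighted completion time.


WSPT order (by p/w): J5 → J4 → J2 → J1 → J3
  J5: C=5, w·C=10×5=50
  J4: C=10, w·C=9×10=90
  J2: C=27, w·C=7×27=189
  J1: C=39, w·C=2×39=78
  J3: C=50, w·C=1×50=50
Σ w·C = 457
= 457


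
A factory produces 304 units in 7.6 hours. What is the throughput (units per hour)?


Throughput = units / time
= 304 / 7.6
= 40.0 units/hour


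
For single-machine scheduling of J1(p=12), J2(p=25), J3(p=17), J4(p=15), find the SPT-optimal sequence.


SPT: sort by shortest processing time
  J1: p=12
  J4: p=15
  J3: p=17
  J2: p=25
Order: J1 → J4 → J3 → J2


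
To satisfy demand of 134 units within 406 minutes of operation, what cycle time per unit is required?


Cycle time = available time / demand
= 406 / 134
= 3.03 min/unit


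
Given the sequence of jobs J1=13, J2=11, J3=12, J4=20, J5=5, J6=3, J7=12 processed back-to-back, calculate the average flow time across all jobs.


Completion times:
  J1: completes at 13
  J2: completes at 24
  J3: completes at 36
  J4: completes at 56
  J5: completes at 61
  J6: completes at 64
  J7: completes at 76
Sum = 330
Average = 330/7
= 47.14


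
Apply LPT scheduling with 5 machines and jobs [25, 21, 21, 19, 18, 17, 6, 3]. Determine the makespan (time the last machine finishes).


Jobs (LPT sorted): [25, 21, 21, 19, 18, 17, 6, 3]
Machines: 5
  J=25 → Machine 1 (load: 0+25=25)
  J=21 → Machine 2 (load: 0+21=21)
  J=21 → Machine 3 (load: 0+21=21)
  J=19 → Machine 4 (load: 0+19=19)
  J=18 → Machine 5 (load: 0+18=18)
  J=17 → Machine 5 (load: 18+17=35)
  J=6 → Machine 4 (load: 19+6=25)
  J=3 → Machine 2 (load: 21+3=24)
Machine loads: [25, 24, 21, 25, 35]
Makespan = max = 35 time units


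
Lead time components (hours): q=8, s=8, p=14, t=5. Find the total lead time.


Lead time = queue + setup + processing + transit
= 8 + 8 + 14 + 5
= 35 hours


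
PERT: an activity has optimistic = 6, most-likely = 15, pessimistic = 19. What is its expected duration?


te = (o + 4m + p) / 6
= (6 + 4×15 + 19) / 6
= (6 + 60 + 19) / 6
= 85 / 6
= 14.17


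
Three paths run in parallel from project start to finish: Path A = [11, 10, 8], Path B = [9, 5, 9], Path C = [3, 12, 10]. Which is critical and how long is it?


Path A: 11 + 10 + 8 = 29
Path B: 9 + 5 + 9 = 23
Path C: 3 + 12 + 10 = 25
Critical path = longest = max(29, 23, 25)
= 29 (Path A)


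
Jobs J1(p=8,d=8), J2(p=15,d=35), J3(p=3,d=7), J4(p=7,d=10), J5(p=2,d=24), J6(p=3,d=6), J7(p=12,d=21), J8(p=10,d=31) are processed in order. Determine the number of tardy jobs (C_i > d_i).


Completion vs due date:
  J1: C=8, d=8 → on time
  J2: C=23, d=35 → on time
  J3: C=26, d=7 → TARDY
  J4: C=33, d=10 → TARDY
  J5: C=35, d=24 → TARDY
  J6: C=38, d=6 → TARDY
  J7: C=50, d=21 → TARDY
  J8: C=60, d=31 → TARDY
Tardy jobs: J3, J4, J5, J6, J7, J8
Count = 6


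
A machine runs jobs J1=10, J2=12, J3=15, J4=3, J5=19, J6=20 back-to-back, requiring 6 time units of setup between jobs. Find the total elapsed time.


Makespan = Σ processing + (n-1) × setup
= (10 + 12 + 15 + 3 + 19 + 20) + (6-1)×6
= 79 + 30
= 109 time units


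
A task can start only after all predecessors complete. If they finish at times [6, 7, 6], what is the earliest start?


ES = max of all predecessor completion times
Predecessors: [6, 7, 6]
ES = max(6, 7, 6)
= 7


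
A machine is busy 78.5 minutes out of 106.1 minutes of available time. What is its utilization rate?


Utilization = busy / total × 100
= 78.5 / 106.1 × 100
= 74.0%


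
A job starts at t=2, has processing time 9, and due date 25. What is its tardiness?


Completion = start + processing = 2 + 9 = 11
Tardiness = max(0, C - d) = max(0, 11 - 25)
= max(0, -14)
= 0


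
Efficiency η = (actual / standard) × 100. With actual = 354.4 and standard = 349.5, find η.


Efficiency = (actual / standard) × 100
= (354.4 / 349.5) × 100
= 101.4%


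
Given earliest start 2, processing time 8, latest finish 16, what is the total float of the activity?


EF = ES + duration = 2 + 8 = 10
LS = LF - duration = 16 - 8 = 8
Total Float = LF - EF = 16 - 10
(or LS - ES = 8 - 2)
= 6


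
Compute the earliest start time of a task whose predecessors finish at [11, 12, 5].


ES = max of all predecessor completion times
Predecessors: [11, 12, 5]
ES = max(11, 12, 5)
= 12


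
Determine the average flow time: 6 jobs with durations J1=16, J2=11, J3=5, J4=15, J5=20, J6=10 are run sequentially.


Completion times:
  J1: completes at 16
  J2: completes at 27
  J3: completes at 32
  J4: completes at 47
  J5: completes at 67
  J6: completes at 77
Sum = 266
Average = 266/6
= 44.33


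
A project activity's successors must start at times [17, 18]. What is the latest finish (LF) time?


LF = min of all successor start times
Successors start at: [17, 18]
LF = min(17, 18)
= 17


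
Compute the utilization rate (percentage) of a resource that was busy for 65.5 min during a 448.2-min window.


Utilization = busy / total × 100
= 65.5 / 448.2 × 100
= 14.6%


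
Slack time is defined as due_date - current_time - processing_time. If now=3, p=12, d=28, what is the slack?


Slack = due - current_time - processing
= 28 - 3 - 12
= 13


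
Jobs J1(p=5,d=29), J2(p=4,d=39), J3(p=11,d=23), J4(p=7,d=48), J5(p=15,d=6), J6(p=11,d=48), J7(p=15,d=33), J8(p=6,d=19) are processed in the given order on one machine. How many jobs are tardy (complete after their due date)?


Completion vs due date:
  J1: C=5, d=29 → on time
  J2: C=9, d=39 → on time
  J3: C=20, d=23 → on time
  J4: C=27, d=48 → on time
  J5: C=42, d=6 → TARDY
  J6: C=53, d=48 → TARDY
  J7: C=68, d=33 → TARDY
  J8: C=74, d=19 → TARDY
Tardy jobs: J5, J6, J7, J8
Count = 4


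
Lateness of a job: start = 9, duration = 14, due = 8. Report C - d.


Completion = 9 + 14 = 23
Lateness = C - d = 23 - 8
= 15


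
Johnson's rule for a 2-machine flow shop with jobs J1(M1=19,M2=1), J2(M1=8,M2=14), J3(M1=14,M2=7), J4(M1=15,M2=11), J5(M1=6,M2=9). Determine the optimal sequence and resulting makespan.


Johnson's rule:
Group 1 (M1≤M2, sort by M1): ['J5', 'J2']
Group 2 (M1>M2, sort desc M2): ['J4', 'J3', 'J1']
Sequence: J5 → J2 → J4 → J3 → J1
Makespan calculation:
  J5: M1 done=6, M2 done=15
  J2: M1 done=14, M2 done=29
  J4: M1 done=29, M2 done=40
  J3: M1 done=43, M2 done=50
  J1: M1 done=62, M2 done=63
= Sequence: J5 → J2 → J4 → J3 → J1, Makespan: 63


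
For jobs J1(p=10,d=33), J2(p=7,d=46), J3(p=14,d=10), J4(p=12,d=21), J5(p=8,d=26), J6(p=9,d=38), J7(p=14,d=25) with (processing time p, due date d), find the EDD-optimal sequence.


EDD: sort by earliest due date
  J3: d=10, p=14
  J4: d=21, p=12
  J7: d=25, p=14
  J5: d=26, p=8
  J1: d=33, p=10
  J6: d=38, p=9
  J2: d=46, p=7
Order: J3 → J4 → J7 → J5 → J1 → J6 → J2


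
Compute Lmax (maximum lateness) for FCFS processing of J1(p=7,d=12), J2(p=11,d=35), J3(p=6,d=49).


Lateness per job (L = C - d):
  J1: C=7, d=12, L=-5
  J2: C=18, d=35, L=-17
  J3: C=24, d=49, L=-25
Lmax = max(-5, -17, -25)
= -5


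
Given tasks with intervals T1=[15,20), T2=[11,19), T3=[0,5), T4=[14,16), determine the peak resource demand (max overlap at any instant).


Check each time point for overlaps:
  t=15: 3 tasks active (T1, T2, T4)
Max concurrent = 3


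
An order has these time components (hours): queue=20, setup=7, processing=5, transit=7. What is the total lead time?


Lead time = queue + setup + processing + transit
= 20 + 7 + 5 + 7
= 39 hours


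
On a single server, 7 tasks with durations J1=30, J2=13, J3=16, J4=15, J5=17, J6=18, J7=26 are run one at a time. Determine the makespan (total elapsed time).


Sequential makespan: sum all processing times
= 30 + 13 + 16 + 15 + 17 + 18 + 26
= 135 time units


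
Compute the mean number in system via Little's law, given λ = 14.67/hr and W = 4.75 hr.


Little's law: L = λ × W
= 14.67 × 4.75
= 69.68


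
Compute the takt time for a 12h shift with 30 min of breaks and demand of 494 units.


Available = 12×60 - 30 = 690 min
Takt time = 690 / 494
= 1.40 min/unit


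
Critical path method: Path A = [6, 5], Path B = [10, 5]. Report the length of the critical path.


Path A: 6 + 5 = 11
Path B: 10 + 5 = 15
Critical path = longest = max(11, 15)
= 15 (Path B)


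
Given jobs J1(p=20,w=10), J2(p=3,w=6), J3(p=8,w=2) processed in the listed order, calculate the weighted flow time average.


Completion times:
  J1: C=20, w×C=10×20=200
  J2: C=23, w×C=6×23=138
  J3: C=31, w×C=2×31=62
Sum w×C = 400
Sum w = 18
Weighted avg = 400/18
= 22.22


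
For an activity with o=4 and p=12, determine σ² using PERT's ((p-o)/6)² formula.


σ² = ((p - o) / 6)² = (p - o)² / 36
= (12 - 4)² / 36
= 8² / 36
= 64 / 36
= 1.7778


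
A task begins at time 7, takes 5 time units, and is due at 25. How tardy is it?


Completion = start + processing = 7 + 5 = 12
Tardiness = max(0, C - d) = max(0, 12 - 25)
= max(0, -13)
= 0


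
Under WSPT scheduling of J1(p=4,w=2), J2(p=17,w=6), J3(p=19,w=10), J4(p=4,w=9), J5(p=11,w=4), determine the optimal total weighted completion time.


WSPT order (by p/w): J4 → J3 → J1 → J5 → J2
  J4: C=4, w·C=9×4=36
  J3: C=23, w·C=10×23=230
  J1: C=27, w·C=2×27=54
  J5: C=38, w·C=4×38=152
  J2: C=55, w·C=6×55=330
Σ w·C = 802
= 802
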